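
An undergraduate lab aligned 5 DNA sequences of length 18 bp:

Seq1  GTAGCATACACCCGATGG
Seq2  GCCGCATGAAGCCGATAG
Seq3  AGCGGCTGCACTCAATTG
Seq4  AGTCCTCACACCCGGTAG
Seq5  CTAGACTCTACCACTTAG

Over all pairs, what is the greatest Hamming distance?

Pairwise Hamming distances:
  Seq1 vs Seq2: 6
  Seq1 vs Seq3: 9
  Seq1 vs Seq4: 8
  Seq1 vs Seq5: 9
  Seq2 vs Seq3: 9
  Seq2 vs Seq4: 10
  Seq2 vs Seq5: 11
  Seq3 vs Seq4: 10
  Seq3 vs Seq5: 11
  Seq4 vs Seq5: 12
The largest is 12, between Seq4 and Seq5.

12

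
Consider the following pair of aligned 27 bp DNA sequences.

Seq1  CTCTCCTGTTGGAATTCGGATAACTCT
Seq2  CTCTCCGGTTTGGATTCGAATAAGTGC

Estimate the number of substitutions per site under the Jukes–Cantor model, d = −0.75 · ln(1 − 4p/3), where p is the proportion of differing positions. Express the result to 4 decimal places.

0.3181

Mismatches occur at site 7 (T↔G), site 11 (G↔T), site 13 (A↔G), site 19 (G↔A), site 24 (C↔G), site 26 (C↔G), site 27 (T↔C).
p = 7/27 = 0.259259.
d = −0.75 · ln(1 − (4/3)·0.259259) = −0.75 · ln(0.654321) = −0.75 · (-0.424157) = 0.3181.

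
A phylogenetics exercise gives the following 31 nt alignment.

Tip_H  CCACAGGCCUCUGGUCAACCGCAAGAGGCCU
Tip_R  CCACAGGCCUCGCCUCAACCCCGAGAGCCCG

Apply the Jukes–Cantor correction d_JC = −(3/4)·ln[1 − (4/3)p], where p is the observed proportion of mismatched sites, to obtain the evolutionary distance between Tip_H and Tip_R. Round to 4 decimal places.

Differing sites — 12:U/G; 13:G/C; 14:G/C; 21:G/C; 23:A/G; 28:G/C; 31:U/G.
p = 7/31 = 0.225806.
d = −0.75 · ln(1 − (4/3)·0.225806) = −0.75 · ln(0.698925) = −0.75 · (-0.358212) = 0.2687.

0.2687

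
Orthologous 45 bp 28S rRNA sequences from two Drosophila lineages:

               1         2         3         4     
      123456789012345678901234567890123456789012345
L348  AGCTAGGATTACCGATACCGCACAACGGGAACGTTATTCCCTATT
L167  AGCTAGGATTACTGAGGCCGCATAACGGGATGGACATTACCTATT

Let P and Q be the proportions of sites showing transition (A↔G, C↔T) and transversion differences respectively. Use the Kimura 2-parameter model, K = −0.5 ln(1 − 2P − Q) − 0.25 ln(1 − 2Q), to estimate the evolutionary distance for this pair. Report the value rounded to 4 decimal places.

0.2333

Differing sites — 13:C/T (Ti); 16:T/G (Tv); 17:A/G (Ti); 23:C/T (Ti); 31:A/T (Tv); 32:C/G (Tv); 34:T/A (Tv); 35:T/C (Ti); 39:C/A (Tv).
Of the 9 differences, 4 transitions and 5 transversions over 45 sites: P = 4/45 = 0.088889, Q = 5/45 = 0.111111.
d = −0.5·ln(0.711111) − 0.25·ln(0.777778) = −0.5·(-0.340927) − 0.25·(-0.251314) = 0.2333.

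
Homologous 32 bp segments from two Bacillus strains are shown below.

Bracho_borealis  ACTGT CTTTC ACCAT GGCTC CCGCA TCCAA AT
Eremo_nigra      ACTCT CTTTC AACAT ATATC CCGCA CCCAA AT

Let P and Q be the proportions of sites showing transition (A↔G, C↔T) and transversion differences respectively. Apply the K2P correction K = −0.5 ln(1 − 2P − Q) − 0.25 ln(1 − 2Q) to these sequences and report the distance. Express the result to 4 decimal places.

Differing sites — 4:G/C (Tv); 12:C/A (Tv); 16:G/A (Ti); 17:G/T (Tv); 18:C/A (Tv); 26:T/C (Ti).
Of the 6 differences, 2 transitions and 4 transversions over 32 sites: P = 2/32 = 0.062500, Q = 4/32 = 0.125000.
d = −0.5·ln(0.750000) − 0.25·ln(0.750000) = −0.5·(-0.287682) − 0.25·(-0.287682) = 0.2158.

0.2158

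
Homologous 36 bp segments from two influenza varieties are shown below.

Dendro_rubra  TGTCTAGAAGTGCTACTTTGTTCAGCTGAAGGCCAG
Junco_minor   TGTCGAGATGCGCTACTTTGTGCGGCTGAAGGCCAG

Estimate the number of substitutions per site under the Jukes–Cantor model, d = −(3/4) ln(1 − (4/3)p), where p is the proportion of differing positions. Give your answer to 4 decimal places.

The sequences differ at positions 5 (T/G), 9 (A/T), 11 (T/C), 22 (T/G), 24 (A/G).
p = 5/36 = 0.138889.
d = −0.75 · ln(1 − (4/3)·0.138889) = −0.75 · ln(0.814815) = −0.75 · (-0.204794) = 0.1536.

0.1536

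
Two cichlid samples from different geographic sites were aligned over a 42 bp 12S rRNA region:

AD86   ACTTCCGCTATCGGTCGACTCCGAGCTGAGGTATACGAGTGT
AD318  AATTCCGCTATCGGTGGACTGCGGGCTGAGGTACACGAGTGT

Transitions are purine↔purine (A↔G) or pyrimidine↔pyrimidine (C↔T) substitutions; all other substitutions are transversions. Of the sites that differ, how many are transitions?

Mismatches occur at site 2 (C/A, transversion), site 16 (C/G, transversion), site 21 (C/G, transversion), site 24 (A/G, transition), site 34 (T/C, transition).
Of the 5 differences, 2 transitions and 3 transversions, so the answer is 2.

2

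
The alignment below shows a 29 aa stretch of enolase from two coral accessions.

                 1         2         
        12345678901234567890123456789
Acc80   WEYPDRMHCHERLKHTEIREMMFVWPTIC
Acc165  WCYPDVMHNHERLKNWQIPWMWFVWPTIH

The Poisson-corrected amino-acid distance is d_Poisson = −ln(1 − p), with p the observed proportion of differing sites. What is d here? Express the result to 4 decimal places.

Mismatches occur at site 2 (E→C), site 6 (R→V), site 9 (C→N), site 15 (H→N), site 16 (T→W), site 17 (E→Q), site 19 (R→P), site 20 (E→W), site 22 (M→W), site 29 (C→H).
p = 10/29 = 0.344828.
d = −ln(1 − 0.344828) = −ln(0.655172) = 0.4229.

0.4229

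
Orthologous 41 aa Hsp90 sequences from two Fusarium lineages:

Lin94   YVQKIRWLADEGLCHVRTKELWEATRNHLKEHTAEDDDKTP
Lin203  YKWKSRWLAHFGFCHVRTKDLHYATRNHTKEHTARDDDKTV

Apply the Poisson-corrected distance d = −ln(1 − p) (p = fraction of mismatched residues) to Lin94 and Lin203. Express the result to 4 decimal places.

The sequences differ at positions 2 (V/K), 3 (Q/W), 5 (I/S), 10 (D/H), 11 (E/F), 13 (L/F), 20 (E/D), 22 (W/H), 23 (E/Y), 29 (L/T), 35 (E/R), 41 (P/V).
p = 12/41 = 0.292683.
d = −ln(1 − 0.292683) = −ln(0.707317) = 0.3463.

0.3463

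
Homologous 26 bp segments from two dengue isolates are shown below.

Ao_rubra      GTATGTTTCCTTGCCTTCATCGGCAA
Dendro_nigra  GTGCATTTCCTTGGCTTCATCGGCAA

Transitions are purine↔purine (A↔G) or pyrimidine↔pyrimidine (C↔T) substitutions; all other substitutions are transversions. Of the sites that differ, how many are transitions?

3

Mismatches occur at site 3 (A/G, transition), site 4 (T/C, transition), site 5 (G/A, transition), site 14 (C/G, transversion).
Of the 4 differences, 3 transitions and 1 transversion, so the answer is 3.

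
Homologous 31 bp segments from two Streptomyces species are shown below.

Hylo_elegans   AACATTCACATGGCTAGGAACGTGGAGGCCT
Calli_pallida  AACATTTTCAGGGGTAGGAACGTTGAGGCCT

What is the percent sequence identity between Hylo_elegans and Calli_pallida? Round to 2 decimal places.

83.87%

Differing sites — 7:C/T; 8:A/T; 11:T/G; 14:C/G; 24:G/T.
26 of the 31 sites match, so the percent identity is 26/31 × 100 = 83.87%.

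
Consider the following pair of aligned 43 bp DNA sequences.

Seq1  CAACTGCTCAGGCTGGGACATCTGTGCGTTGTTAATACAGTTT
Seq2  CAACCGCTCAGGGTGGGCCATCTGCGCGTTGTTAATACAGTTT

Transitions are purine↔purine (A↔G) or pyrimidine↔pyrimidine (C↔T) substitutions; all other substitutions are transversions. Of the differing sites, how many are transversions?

The sequences differ at positions 5 (T/C, transition), 13 (C/G, transversion), 18 (A/C, transversion), 25 (T/C, transition).
Of the 4 differences, 2 transitions and 2 transversions, so the answer is 2.

2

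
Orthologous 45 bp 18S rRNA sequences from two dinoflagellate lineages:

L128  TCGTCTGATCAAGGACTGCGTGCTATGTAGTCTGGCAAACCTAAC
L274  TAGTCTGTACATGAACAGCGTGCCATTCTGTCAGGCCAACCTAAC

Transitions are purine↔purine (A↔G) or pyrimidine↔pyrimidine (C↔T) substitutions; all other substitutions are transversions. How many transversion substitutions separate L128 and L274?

Mismatches occur at site 2 (C/A, transversion), site 8 (A/T, transversion), site 9 (T/A, transversion), site 12 (A/T, transversion), site 14 (G/A, transition), site 17 (T/A, transversion), site 24 (T/C, transition), site 27 (G/T, transversion), site 28 (T/C, transition), site 29 (A/T, transversion), site 33 (T/A, transversion), site 37 (A/C, transversion).
Of the 12 differences, 3 transitions and 9 transversions, so the answer is 9.

9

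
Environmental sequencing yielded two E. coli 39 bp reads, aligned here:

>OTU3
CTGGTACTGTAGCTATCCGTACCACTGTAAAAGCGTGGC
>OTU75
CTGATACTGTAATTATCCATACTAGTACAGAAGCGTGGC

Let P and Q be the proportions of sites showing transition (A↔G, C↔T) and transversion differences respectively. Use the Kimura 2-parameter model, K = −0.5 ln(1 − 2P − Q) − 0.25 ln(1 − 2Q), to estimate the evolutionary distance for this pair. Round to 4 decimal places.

0.2994

Mismatches occur at site 4 (G/A, transition), site 12 (G/A, transition), site 13 (C/T, transition), site 19 (G/A, transition), site 23 (C/T, transition), site 25 (C/G, transversion), site 27 (G/A, transition), site 28 (T/C, transition), site 30 (A/G, transition).
Of the 9 differences, 8 transitions and 1 transversion over 39 sites: P = 8/39 = 0.205128, Q = 1/39 = 0.025641.
d = −0.5·ln(0.564103) − 0.25·ln(0.948718) = −0.5·(-0.572518) − 0.25·(-0.052644) = 0.2994.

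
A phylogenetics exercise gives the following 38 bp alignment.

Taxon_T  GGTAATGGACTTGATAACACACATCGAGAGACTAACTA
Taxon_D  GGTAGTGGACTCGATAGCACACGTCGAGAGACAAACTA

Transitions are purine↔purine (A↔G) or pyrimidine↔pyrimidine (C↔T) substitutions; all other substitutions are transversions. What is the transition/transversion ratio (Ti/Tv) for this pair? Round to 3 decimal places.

4.000

Mismatches occur at site 5 (A↔G, transition), site 12 (T↔C, transition), site 17 (A↔G, transition), site 23 (A↔G, transition), site 33 (T↔A, transversion).
Of the 5 differences, 4 transitions and 1 transversion, so Ti/Tv = 4/1 = 4.000.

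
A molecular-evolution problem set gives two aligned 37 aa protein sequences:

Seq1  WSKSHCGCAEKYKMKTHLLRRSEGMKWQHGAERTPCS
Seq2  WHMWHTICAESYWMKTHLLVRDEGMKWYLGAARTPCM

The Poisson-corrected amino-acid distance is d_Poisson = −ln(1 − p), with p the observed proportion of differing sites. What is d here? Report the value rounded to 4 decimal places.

0.4329

Differing sites — 2:S/H; 3:K/M; 4:S/W; 6:C/T; 7:G/I; 11:K/S; 13:K/W; 20:R/V; 22:S/D; 28:Q/Y; 29:H/L; 32:E/A; 37:S/M.
p = 13/37 = 0.351351.
d = −ln(1 − 0.351351) = −ln(0.648649) = 0.4329.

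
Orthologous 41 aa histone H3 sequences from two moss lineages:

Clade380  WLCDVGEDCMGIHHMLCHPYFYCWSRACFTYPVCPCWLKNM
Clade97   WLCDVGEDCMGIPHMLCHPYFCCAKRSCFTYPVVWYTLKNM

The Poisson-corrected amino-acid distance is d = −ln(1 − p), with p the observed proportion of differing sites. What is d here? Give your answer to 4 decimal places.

Mismatches occur at site 13 (H→P), site 22 (Y→C), site 24 (W→A), site 25 (S→K), site 27 (A→S), site 34 (C→V), site 35 (P→W), site 36 (C→Y), site 37 (W→T).
p = 9/41 = 0.219512.
d = −ln(1 − 0.219512) = −ln(0.780488) = 0.2478.

0.2478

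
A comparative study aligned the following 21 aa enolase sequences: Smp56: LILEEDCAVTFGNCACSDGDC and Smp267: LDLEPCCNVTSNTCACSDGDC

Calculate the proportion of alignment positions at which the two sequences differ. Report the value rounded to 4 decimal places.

0.3333

Differing sites — 2:I/D; 5:E/P; 6:D/C; 8:A/N; 11:F/S; 12:G/N; 13:N/T.
There are 7 differences over 21 sites, so p = 7/21 = 0.3333.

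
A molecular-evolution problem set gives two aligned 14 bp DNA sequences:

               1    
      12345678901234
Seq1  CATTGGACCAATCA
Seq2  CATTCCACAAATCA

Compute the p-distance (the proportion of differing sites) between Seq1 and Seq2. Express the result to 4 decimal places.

The sequences differ at positions 5 (G/C), 6 (G/C), 9 (C/A).
There are 3 differences over 14 sites, so p = 3/14 = 0.2143.

0.2143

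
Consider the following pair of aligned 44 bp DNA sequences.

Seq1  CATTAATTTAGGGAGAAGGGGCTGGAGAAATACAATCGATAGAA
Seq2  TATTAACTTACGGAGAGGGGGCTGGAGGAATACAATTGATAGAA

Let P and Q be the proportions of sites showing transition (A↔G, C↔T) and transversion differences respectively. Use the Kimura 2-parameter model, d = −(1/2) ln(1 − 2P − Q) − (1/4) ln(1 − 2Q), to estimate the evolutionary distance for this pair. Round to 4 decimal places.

The sequences differ at positions 1 (C/T, transition), 7 (T/C, transition), 11 (G/C, transversion), 17 (A/G, transition), 28 (A/G, transition), 37 (C/T, transition).
Of the 6 differences, 5 transitions and 1 transversion over 44 sites: P = 5/44 = 0.113636, Q = 1/44 = 0.022727.
d = −0.5·ln(0.750001) − 0.25·ln(0.954546) = −0.5·(-0.287681) − 0.25·(-0.046519) = 0.1555.

0.1555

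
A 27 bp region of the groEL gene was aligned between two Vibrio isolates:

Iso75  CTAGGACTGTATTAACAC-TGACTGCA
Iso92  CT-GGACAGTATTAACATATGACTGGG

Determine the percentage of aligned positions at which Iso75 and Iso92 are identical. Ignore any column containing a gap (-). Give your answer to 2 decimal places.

84.00%

Excluding the 2 gap columns leaves 25 comparable sites.
Differing sites — 8:T/A; 18:C/T; 26:C/G; 27:A/G.
21 of the 25 comparable sites match, so the percent identity is 21/25 × 100 = 84.00%.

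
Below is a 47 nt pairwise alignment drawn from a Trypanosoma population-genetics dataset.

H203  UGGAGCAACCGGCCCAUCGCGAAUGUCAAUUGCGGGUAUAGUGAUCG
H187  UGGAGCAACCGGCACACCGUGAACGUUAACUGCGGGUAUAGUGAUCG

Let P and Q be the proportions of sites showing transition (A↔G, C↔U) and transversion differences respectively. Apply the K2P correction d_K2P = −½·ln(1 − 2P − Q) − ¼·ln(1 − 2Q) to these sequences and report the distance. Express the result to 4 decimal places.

The sequences differ at positions 14 (C/A, transversion), 17 (U/C, transition), 20 (C/U, transition), 24 (U/C, transition), 27 (C/U, transition), 30 (U/C, transition).
Of the 6 differences, 5 transitions and 1 transversion over 47 sites: P = 5/47 = 0.106383, Q = 1/47 = 0.021277.
d = −0.5·ln(0.765957) − 0.25·ln(0.957446) = −0.5·(-0.266629) − 0.25·(-0.043486) = 0.1442.

0.1442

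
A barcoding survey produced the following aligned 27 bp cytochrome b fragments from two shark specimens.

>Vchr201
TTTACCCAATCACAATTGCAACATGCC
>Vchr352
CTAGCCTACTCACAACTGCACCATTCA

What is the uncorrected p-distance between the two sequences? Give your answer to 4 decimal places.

0.3333

The sequences differ at positions 1 (T/C), 3 (T/A), 4 (A/G), 7 (C/T), 9 (A/C), 16 (T/C), 21 (A/C), 25 (G/T), 27 (C/A).
There are 9 differences over 27 sites, so p = 9/27 = 0.3333.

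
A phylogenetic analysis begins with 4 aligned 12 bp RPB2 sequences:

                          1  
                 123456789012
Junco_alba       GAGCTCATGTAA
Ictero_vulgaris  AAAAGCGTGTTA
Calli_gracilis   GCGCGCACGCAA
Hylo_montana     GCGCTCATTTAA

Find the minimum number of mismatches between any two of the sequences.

Pairwise Hamming distances:
  Junco_alba vs Ictero_vulgaris: 6
  Junco_alba vs Calli_gracilis: 4
  Junco_alba vs Hylo_montana: 2
  Ictero_vulgaris vs Calli_gracilis: 8
  Ictero_vulgaris vs Hylo_montana: 8
  Calli_gracilis vs Hylo_montana: 4
The smallest is 2, between Junco_alba and Hylo_montana.

2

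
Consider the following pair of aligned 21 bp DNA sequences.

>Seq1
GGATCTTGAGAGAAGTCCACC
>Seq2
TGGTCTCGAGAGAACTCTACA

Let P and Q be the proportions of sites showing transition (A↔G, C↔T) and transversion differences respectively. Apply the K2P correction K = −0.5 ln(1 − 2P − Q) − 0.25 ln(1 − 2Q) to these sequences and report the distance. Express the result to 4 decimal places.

Mismatches occur at site 1 (G↔T, transversion), site 3 (A↔G, transition), site 7 (T↔C, transition), site 15 (G↔C, transversion), site 18 (C↔T, transition), site 21 (C↔A, transversion).
Of the 6 differences, 3 transitions and 3 transversions over 21 sites: P = 3/21 = 0.142857, Q = 3/21 = 0.142857.
d = −0.5·ln(0.571429) − 0.25·ln(0.714286) = −0.5·(-0.559615) − 0.25·(-0.336472) = 0.3639.

0.3639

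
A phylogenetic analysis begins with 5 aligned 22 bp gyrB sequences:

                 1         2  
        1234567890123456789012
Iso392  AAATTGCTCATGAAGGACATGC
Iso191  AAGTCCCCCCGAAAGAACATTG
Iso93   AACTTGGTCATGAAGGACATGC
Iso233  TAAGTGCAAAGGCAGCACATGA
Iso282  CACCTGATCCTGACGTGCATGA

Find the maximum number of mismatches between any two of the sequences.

14

Pairwise Hamming distances:
  Iso392 vs Iso191: 10
  Iso392 vs Iso93: 2
  Iso392 vs Iso233: 8
  Iso392 vs Iso282: 9
  Iso191 vs Iso93: 11
  Iso191 vs Iso233: 13
  Iso191 vs Iso282: 14
  Iso93 vs Iso233: 10
  Iso93 vs Iso282: 8
  Iso233 vs Iso282: 12
The largest is 14, between Iso191 and Iso282.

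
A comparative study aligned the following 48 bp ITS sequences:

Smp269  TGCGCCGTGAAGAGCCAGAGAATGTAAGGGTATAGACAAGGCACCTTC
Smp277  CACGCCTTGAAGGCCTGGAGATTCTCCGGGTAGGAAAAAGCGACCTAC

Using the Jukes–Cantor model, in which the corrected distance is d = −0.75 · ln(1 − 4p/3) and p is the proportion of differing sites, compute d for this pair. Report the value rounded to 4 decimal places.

The sequences differ at positions 1 (T/C), 2 (G/A), 7 (G/T), 13 (A/G), 14 (G/C), 16 (C/T), 17 (A/G), 22 (A/T), 24 (G/C), 26 (A/C), 27 (A/C), 33 (T/G), 34 (A/G), 35 (G/A), 37 (C/A), 41 (G/C), 42 (C/G), 47 (T/A).
p = 18/48 = 0.375000.
d = −0.75 · ln(1 − (4/3)·0.375000) = −0.75 · ln(0.500000) = −0.75 · (-0.693147) = 0.5199.

0.5199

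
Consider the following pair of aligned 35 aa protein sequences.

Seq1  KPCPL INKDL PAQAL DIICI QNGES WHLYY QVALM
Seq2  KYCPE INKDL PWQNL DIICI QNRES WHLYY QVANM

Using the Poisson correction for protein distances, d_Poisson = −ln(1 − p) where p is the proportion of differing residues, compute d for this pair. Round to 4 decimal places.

0.1881

Mismatches occur at site 2 (P↔Y), site 5 (L↔E), site 12 (A↔W), site 14 (A↔N), site 23 (G↔R), site 34 (L↔N).
p = 6/35 = 0.171429.
d = −ln(1 − 0.171429) = −ln(0.828571) = 0.1881.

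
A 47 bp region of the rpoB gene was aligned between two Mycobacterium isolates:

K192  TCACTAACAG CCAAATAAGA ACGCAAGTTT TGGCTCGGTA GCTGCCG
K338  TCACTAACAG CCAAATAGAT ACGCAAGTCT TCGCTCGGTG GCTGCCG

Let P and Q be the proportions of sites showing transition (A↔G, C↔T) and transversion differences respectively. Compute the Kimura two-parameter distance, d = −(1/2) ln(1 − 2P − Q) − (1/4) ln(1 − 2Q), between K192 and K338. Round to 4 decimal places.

Mismatches occur at site 18 (A↔G, transition), site 19 (G↔A, transition), site 20 (A↔T, transversion), site 29 (T↔C, transition), site 32 (G↔C, transversion), site 40 (A↔G, transition).
Of the 6 differences, 4 transitions and 2 transversions over 47 sites: P = 4/47 = 0.085106, Q = 2/47 = 0.042553.
d = −0.5·ln(0.787235) − 0.25·ln(0.914894) = −0.5·(-0.239228) − 0.25·(-0.088947) = 0.1419.

0.1419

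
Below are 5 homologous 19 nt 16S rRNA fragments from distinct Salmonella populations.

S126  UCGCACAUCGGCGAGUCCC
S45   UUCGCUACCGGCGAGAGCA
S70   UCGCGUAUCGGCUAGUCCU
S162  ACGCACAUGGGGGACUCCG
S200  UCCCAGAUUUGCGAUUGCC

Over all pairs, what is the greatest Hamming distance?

Pairwise Hamming distances:
  S126 vs S45: 9
  S126 vs S70: 4
  S126 vs S162: 5
  S126 vs S200: 6
  S45 vs S70: 9
  S45 vs S162: 13
  S45 vs S200: 10
  S70 vs S162: 8
  S70 vs S200: 9
  S162 vs S200: 9
The largest is 13, between S45 and S162.

13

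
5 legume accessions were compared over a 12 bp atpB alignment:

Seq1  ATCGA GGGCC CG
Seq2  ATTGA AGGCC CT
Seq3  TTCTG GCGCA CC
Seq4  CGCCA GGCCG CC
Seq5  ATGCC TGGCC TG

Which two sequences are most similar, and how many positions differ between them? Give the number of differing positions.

Pairwise Hamming distances:
  Seq1 vs Seq2: 3
  Seq1 vs Seq3: 6
  Seq1 vs Seq4: 6
  Seq1 vs Seq5: 5
  Seq2 vs Seq3: 8
  Seq2 vs Seq4: 8
  Seq2 vs Seq5: 6
  Seq3 vs Seq4: 7
  Seq3 vs Seq5: 9
  Seq4 vs Seq5: 9
The smallest is 3, between Seq1 and Seq2.

3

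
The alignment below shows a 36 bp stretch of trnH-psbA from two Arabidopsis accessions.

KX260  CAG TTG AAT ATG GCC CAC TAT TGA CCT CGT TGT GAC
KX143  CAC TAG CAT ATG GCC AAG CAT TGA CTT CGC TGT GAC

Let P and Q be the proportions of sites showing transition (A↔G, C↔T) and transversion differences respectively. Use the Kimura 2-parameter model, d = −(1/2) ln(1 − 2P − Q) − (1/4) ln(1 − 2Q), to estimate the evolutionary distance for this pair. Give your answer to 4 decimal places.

The sequences differ at positions 3 (G/C, transversion), 5 (T/A, transversion), 7 (A/C, transversion), 16 (C/A, transversion), 18 (C/G, transversion), 19 (T/C, transition), 26 (C/T, transition), 30 (T/C, transition).
Of the 8 differences, 3 transitions and 5 transversions over 36 sites: P = 3/36 = 0.083333, Q = 5/36 = 0.138889.
d = −0.5·ln(0.694445) − 0.25·ln(0.722222) = −0.5·(-0.364642) − 0.25·(-0.325423) = 0.2637.

0.2637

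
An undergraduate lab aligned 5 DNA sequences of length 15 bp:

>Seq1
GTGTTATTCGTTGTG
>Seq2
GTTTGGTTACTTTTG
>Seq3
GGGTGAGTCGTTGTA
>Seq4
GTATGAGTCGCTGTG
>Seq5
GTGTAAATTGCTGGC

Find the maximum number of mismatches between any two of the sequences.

Pairwise Hamming distances:
  Seq1 vs Seq2: 6
  Seq1 vs Seq3: 4
  Seq1 vs Seq4: 4
  Seq1 vs Seq5: 6
  Seq2 vs Seq3: 8
  Seq2 vs Seq4: 7
  Seq2 vs Seq5: 10
  Seq3 vs Seq4: 4
  Seq3 vs Seq5: 7
  Seq4 vs Seq5: 6
The largest is 10, between Seq2 and Seq5.

10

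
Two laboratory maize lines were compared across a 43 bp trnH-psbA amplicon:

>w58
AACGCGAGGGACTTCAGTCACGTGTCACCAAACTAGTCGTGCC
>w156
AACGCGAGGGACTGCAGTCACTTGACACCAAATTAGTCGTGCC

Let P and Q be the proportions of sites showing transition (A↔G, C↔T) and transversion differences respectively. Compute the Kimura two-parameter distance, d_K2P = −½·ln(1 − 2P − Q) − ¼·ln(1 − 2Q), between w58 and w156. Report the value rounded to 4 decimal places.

The sequences differ at positions 14 (T/G, transversion), 22 (G/T, transversion), 25 (T/A, transversion), 33 (C/T, transition).
Of the 4 differences, 1 transition and 3 transversions over 43 sites: P = 1/43 = 0.023256, Q = 3/43 = 0.069767.
d = −0.5·ln(0.883721) − 0.25·ln(0.860466) = −0.5·(-0.123614) − 0.25·(-0.150281) = 0.0994.

0.0994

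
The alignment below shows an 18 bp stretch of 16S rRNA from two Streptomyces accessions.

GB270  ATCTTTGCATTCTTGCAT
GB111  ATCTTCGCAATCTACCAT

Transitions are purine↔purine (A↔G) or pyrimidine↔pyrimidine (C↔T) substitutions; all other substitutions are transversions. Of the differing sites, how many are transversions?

The sequences differ at positions 6 (T/C, transition), 10 (T/A, transversion), 14 (T/A, transversion), 15 (G/C, transversion).
Of the 4 differences, 1 transition and 3 transversions, so the answer is 3.

3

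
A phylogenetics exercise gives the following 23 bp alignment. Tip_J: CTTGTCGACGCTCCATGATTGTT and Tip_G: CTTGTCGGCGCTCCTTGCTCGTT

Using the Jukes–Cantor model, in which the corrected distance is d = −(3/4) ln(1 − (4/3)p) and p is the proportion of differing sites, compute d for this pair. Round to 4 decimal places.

0.1979

Mismatches occur at site 8 (A→G), site 15 (A→T), site 18 (A→C), site 20 (T→C).
p = 4/23 = 0.173913.
d = −0.75 · ln(1 − (4/3)·0.173913) = −0.75 · ln(0.768116) = −0.75 · (-0.263815) = 0.1979.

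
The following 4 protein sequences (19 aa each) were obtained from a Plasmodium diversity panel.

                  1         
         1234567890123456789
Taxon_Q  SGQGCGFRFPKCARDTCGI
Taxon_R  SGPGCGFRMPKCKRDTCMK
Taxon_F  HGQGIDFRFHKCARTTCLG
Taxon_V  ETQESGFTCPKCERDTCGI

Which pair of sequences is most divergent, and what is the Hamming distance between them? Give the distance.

Pairwise Hamming distances:
  Taxon_Q vs Taxon_R: 5
  Taxon_Q vs Taxon_F: 7
  Taxon_Q vs Taxon_V: 7
  Taxon_R vs Taxon_F: 10
  Taxon_R vs Taxon_V: 10
  Taxon_F vs Taxon_V: 12
The largest is 12, between Taxon_F and Taxon_V.

12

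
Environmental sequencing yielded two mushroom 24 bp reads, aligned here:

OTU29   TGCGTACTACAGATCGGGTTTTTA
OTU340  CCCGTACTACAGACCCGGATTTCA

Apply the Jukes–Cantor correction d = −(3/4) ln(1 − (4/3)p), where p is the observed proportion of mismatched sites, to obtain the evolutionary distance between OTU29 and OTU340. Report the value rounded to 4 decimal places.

The sequences differ at positions 1 (T/C), 2 (G/C), 14 (T/C), 16 (G/C), 19 (T/A), 23 (T/C).
p = 6/24 = 0.250000.
d = −0.75 · ln(1 − (4/3)·0.250000) = −0.75 · ln(0.666667) = −0.75 · (-0.405465) = 0.3041.

0.3041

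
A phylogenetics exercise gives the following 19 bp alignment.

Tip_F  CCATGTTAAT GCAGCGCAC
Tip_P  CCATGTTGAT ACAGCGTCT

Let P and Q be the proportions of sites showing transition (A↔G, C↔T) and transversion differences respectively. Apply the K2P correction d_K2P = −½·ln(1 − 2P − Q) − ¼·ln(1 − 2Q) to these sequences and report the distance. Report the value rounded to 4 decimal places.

The sequences differ at positions 8 (A/G, transition), 11 (G/A, transition), 17 (C/T, transition), 18 (A/C, transversion), 19 (C/T, transition).
Of the 5 differences, 4 transitions and 1 transversion over 19 sites: P = 4/19 = 0.210526, Q = 1/19 = 0.052632.
d = −0.5·ln(0.526316) − 0.25·ln(0.894736) = −0.5·(-0.641853) − 0.25·(-0.111227) = 0.3487.

0.3487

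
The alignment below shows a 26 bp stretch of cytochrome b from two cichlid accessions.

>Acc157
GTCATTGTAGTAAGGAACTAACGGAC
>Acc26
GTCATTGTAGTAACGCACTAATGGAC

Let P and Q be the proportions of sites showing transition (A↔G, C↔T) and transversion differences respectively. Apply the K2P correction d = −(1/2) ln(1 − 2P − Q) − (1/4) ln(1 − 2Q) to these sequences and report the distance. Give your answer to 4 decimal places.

Mismatches occur at site 14 (G↔C, transversion), site 16 (A↔C, transversion), site 22 (C↔T, transition).
Of the 3 differences, 1 transition and 2 transversions over 26 sites: P = 1/26 = 0.038462, Q = 2/26 = 0.076923.
d = −0.5·ln(0.846153) − 0.25·ln(0.846154) = −0.5·(-0.167055) − 0.25·(-0.167054) = 0.1253.

0.1253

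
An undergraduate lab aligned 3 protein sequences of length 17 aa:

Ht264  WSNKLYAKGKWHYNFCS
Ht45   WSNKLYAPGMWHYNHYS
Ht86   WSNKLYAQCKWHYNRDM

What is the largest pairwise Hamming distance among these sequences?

Pairwise Hamming distances:
  Ht264 vs Ht45: 4
  Ht264 vs Ht86: 5
  Ht45 vs Ht86: 6
The largest is 6, between Ht45 and Ht86.

6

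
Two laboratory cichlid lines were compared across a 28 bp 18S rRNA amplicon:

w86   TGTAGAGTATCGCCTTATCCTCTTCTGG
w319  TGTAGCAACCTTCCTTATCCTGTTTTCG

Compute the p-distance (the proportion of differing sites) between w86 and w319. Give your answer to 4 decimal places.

Differing sites — 6:A/C; 7:G/A; 8:T/A; 9:A/C; 10:T/C; 11:C/T; 12:G/T; 22:C/G; 25:C/T; 27:G/C.
There are 10 differences over 28 sites, so p = 10/28 = 0.3571.

0.3571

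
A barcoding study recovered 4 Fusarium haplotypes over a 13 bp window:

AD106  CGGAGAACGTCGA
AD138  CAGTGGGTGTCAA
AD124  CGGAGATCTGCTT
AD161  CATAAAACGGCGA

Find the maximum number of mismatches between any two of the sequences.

9

Pairwise Hamming distances:
  AD106 vs AD138: 6
  AD106 vs AD124: 5
  AD106 vs AD161: 4
  AD138 vs AD124: 9
  AD138 vs AD161: 8
  AD124 vs AD161: 7
The largest is 9, between AD138 and AD124.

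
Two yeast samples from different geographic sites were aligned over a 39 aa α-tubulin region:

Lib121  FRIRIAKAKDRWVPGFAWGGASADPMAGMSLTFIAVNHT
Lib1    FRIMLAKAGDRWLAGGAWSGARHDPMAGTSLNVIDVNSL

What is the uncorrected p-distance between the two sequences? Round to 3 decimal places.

Differing sites — 4:R/M; 5:I/L; 9:K/G; 13:V/L; 14:P/A; 16:F/G; 19:G/S; 22:S/R; 23:A/H; 29:M/T; 32:T/N; 33:F/V; 35:A/D; 38:H/S; 39:T/L.
There are 15 differences over 39 sites, so p = 15/39 = 0.385.

0.385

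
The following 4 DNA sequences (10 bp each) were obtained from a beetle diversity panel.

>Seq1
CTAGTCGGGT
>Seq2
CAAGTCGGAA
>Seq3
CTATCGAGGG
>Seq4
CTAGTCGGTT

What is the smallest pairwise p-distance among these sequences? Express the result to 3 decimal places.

Pairwise Hamming distances:
  Seq1 vs Seq2: 3
  Seq1 vs Seq3: 5
  Seq1 vs Seq4: 1
  Seq2 vs Seq3: 7
  Seq2 vs Seq4: 3
  Seq3 vs Seq4: 6
The smallest is 1 mismatch, between Seq1 and Seq4; p = 1/10 = 0.100.

0.100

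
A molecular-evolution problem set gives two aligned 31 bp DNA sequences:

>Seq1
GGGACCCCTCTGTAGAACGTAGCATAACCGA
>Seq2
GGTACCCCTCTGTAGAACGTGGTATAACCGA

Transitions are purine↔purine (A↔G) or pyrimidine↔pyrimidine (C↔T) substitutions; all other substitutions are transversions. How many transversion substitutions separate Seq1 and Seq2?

The sequences differ at positions 3 (G/T, transversion), 21 (A/G, transition), 23 (C/T, transition).
Of the 3 differences, 2 transitions and 1 transversion, so the answer is 1.

1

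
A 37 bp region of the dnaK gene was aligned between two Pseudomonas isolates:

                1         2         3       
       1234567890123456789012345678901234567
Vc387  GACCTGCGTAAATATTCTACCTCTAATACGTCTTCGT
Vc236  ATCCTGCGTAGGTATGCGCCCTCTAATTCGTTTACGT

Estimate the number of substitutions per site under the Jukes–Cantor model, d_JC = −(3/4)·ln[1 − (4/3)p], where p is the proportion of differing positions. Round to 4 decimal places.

0.3351

Differing sites — 1:G/A; 2:A/T; 11:A/G; 12:A/G; 16:T/G; 18:T/G; 19:A/C; 28:A/T; 32:C/T; 34:T/A.
p = 10/37 = 0.270270.
d = −0.75 · ln(1 − (4/3)·0.270270) = −0.75 · ln(0.639640) = −0.75 · (-0.446850) = 0.3351.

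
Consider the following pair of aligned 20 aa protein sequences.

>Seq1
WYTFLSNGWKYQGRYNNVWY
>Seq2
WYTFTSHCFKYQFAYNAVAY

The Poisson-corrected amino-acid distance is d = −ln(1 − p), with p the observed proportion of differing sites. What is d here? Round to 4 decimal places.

The sequences differ at positions 5 (L/T), 7 (N/H), 8 (G/C), 9 (W/F), 13 (G/F), 14 (R/A), 17 (N/A), 19 (W/A).
p = 8/20 = 0.400000.
d = −ln(1 − 0.400000) = −ln(0.600000) = 0.5108.

0.5108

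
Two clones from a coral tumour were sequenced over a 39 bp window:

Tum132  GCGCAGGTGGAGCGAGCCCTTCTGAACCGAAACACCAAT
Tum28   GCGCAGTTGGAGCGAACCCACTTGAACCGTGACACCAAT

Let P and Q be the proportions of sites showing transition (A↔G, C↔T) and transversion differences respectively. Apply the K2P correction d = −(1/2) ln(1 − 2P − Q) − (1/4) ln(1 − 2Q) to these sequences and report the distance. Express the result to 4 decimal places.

0.2074

Mismatches occur at site 7 (G→T, transversion), site 16 (G→A, transition), site 20 (T→A, transversion), site 21 (T→C, transition), site 22 (C→T, transition), site 30 (A→T, transversion), site 31 (A→G, transition).
Of the 7 differences, 4 transitions and 3 transversions over 39 sites: P = 4/39 = 0.102564, Q = 3/39 = 0.076923.
d = −0.5·ln(0.717949) − 0.25·ln(0.846154) = −0.5·(-0.331357) − 0.25·(-0.167054) = 0.2074.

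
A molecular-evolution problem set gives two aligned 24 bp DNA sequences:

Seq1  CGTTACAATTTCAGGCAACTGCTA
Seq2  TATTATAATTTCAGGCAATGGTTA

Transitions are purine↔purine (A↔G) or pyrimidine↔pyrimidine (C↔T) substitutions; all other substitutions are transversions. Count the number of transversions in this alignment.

Mismatches occur at site 1 (C→T, transition), site 2 (G→A, transition), site 6 (C→T, transition), site 19 (C→T, transition), site 20 (T→G, transversion), site 22 (C→T, transition).
Of the 6 differences, 5 transitions and 1 transversion, so the answer is 1.

1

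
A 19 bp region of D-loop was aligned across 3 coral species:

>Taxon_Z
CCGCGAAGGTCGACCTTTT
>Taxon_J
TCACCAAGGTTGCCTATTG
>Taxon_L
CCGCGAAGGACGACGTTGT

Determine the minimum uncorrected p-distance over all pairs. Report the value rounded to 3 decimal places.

Pairwise Hamming distances:
  Taxon_Z vs Taxon_J: 8
  Taxon_Z vs Taxon_L: 3
  Taxon_J vs Taxon_L: 10
The smallest is 3 mismatches, between Taxon_Z and Taxon_L; p = 3/19 = 0.158.

0.158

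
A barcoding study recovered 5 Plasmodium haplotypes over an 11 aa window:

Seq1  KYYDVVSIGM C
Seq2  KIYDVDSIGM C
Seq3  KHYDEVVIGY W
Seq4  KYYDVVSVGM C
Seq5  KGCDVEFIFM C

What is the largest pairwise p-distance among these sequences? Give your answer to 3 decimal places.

0.727

Pairwise Hamming distances:
  Seq1 vs Seq2: 2
  Seq1 vs Seq3: 5
  Seq1 vs Seq4: 1
  Seq1 vs Seq5: 5
  Seq2 vs Seq3: 6
  Seq2 vs Seq4: 3
  Seq2 vs Seq5: 5
  Seq3 vs Seq4: 6
  Seq3 vs Seq5: 8
  Seq4 vs Seq5: 6
The largest is 8 mismatches, between Seq3 and Seq5; p = 8/11 = 0.727.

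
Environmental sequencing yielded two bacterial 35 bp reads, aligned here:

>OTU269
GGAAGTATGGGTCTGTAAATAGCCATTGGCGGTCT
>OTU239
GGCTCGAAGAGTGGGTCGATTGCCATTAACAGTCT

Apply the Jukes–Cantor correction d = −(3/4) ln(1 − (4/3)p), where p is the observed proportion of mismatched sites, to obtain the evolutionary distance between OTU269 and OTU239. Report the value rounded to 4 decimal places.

0.5716

Mismatches occur at site 3 (A↔C), site 4 (A↔T), site 5 (G↔C), site 6 (T↔G), site 8 (T↔A), site 10 (G↔A), site 13 (C↔G), site 14 (T↔G), site 17 (A↔C), site 18 (A↔G), site 21 (A↔T), site 28 (G↔A), site 29 (G↔A), site 31 (G↔A).
p = 14/35 = 0.400000.
d = −0.75 · ln(1 − (4/3)·0.400000) = −0.75 · ln(0.466667) = −0.75 · (-0.762139) = 0.5716.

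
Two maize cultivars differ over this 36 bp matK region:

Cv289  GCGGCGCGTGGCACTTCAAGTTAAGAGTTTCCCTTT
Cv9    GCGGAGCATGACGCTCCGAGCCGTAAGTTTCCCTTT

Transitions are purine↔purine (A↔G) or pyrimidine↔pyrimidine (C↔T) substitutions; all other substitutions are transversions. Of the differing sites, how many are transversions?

2

Mismatches occur at site 5 (C↔A, transversion), site 8 (G↔A, transition), site 11 (G↔A, transition), site 13 (A↔G, transition), site 16 (T↔C, transition), site 18 (A↔G, transition), site 21 (T↔C, transition), site 22 (T↔C, transition), site 23 (A↔G, transition), site 24 (A↔T, transversion), site 25 (G↔A, transition).
Of the 11 differences, 9 transitions and 2 transversions, so the answer is 2.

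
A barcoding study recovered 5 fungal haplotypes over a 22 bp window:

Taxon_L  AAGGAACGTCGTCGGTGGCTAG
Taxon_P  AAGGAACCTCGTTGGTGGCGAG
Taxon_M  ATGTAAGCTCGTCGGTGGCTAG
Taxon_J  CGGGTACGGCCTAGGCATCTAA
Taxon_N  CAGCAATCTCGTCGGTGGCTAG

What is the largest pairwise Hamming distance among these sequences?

Pairwise Hamming distances:
  Taxon_L vs Taxon_P: 3
  Taxon_L vs Taxon_M: 4
  Taxon_L vs Taxon_J: 10
  Taxon_L vs Taxon_N: 4
  Taxon_P vs Taxon_M: 5
  Taxon_P vs Taxon_J: 12
  Taxon_P vs Taxon_N: 5
  Taxon_M vs Taxon_J: 13
  Taxon_M vs Taxon_N: 4
  Taxon_J vs Taxon_N: 12
The largest is 13, between Taxon_M and Taxon_J.

13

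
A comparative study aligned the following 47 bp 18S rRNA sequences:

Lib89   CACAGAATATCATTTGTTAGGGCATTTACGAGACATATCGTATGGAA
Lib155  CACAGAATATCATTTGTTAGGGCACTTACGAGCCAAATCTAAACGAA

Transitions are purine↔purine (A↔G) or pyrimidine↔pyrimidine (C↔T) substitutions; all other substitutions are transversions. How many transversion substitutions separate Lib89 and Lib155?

Differing sites — 25:T/C (Ti); 33:A/C (Tv); 36:T/A (Tv); 40:G/T (Tv); 41:T/A (Tv); 43:T/A (Tv); 44:G/C (Tv).
Of the 7 differences, 1 transition and 6 transversions, so the answer is 6.

6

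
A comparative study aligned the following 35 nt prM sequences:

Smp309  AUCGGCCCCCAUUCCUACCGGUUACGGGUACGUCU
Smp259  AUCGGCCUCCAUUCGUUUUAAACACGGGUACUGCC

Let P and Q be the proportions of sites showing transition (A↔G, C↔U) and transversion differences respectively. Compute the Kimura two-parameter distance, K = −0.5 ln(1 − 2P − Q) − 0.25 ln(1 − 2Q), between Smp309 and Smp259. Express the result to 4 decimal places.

Mismatches occur at site 8 (C/U, transition), site 15 (C/G, transversion), site 17 (A/U, transversion), site 18 (C/U, transition), site 19 (C/U, transition), site 20 (G/A, transition), site 21 (G/A, transition), site 22 (U/A, transversion), site 23 (U/C, transition), site 32 (G/U, transversion), site 33 (U/G, transversion), site 35 (U/C, transition).
Of the 12 differences, 7 transitions and 5 transversions over 35 sites: P = 7/35 = 0.200000, Q = 5/35 = 0.142857.
d = −0.5·ln(0.457143) − 0.25·ln(0.714286) = −0.5·(-0.782759) − 0.25·(-0.336472) = 0.4755.

0.4755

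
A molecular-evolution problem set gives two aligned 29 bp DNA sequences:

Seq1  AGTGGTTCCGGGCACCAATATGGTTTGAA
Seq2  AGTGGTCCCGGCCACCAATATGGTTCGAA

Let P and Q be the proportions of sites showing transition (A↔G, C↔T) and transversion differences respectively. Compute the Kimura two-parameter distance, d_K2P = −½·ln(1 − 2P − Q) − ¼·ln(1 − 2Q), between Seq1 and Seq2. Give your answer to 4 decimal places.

0.1125

The sequences differ at positions 7 (T/C, transition), 12 (G/C, transversion), 26 (T/C, transition).
Of the 3 differences, 2 transitions and 1 transversion over 29 sites: P = 2/29 = 0.068966, Q = 1/29 = 0.034483.
d = −0.5·ln(0.827585) − 0.25·ln(0.931034) = −0.5·(-0.189243) − 0.25·(-0.071459) = 0.1125.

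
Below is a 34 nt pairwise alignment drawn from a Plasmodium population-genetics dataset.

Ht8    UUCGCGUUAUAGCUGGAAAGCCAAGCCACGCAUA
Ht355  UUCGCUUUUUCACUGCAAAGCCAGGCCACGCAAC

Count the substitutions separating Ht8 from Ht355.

The sequences differ at positions 6 (G/U), 9 (A/U), 11 (A/C), 12 (G/A), 16 (G/C), 24 (A/G), 33 (U/A), 34 (A/C).
That gives 8 mismatches out of 34 aligned sites, so the Hamming distance is 8.

8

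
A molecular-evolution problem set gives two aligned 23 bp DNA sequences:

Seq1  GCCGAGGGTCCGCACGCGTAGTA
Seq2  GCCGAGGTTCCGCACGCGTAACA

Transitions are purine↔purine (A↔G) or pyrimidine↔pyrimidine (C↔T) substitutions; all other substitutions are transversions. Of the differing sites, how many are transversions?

Mismatches occur at site 8 (G↔T, transversion), site 21 (G↔A, transition), site 22 (T↔C, transition).
Of the 3 differences, 2 transitions and 1 transversion, so the answer is 1.

1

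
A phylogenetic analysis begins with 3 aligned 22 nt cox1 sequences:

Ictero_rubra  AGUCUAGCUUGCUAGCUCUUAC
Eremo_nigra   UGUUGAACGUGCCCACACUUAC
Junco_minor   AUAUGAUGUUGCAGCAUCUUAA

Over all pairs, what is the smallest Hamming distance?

Pairwise Hamming distances:
  Ictero_rubra vs Eremo_nigra: 9
  Ictero_rubra vs Junco_minor: 11
  Eremo_nigra vs Junco_minor: 12
The smallest is 9, between Ictero_rubra and Eremo_nigra.

9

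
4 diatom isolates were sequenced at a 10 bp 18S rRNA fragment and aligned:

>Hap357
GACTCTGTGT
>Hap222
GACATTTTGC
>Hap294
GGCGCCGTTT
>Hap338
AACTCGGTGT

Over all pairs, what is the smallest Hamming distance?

Pairwise Hamming distances:
  Hap357 vs Hap222: 4
  Hap357 vs Hap294: 4
  Hap357 vs Hap338: 2
  Hap222 vs Hap294: 7
  Hap222 vs Hap338: 6
  Hap294 vs Hap338: 5
The smallest is 2, between Hap357 and Hap338.

2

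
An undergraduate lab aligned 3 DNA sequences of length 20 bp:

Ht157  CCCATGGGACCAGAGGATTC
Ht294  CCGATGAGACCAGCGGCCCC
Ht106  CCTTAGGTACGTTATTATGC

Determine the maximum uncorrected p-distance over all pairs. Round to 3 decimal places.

Pairwise Hamming distances:
  Ht157 vs Ht294: 6
  Ht157 vs Ht106: 10
  Ht294 vs Ht106: 14
The largest is 14 mismatches, between Ht294 and Ht106; p = 14/20 = 0.700.

0.700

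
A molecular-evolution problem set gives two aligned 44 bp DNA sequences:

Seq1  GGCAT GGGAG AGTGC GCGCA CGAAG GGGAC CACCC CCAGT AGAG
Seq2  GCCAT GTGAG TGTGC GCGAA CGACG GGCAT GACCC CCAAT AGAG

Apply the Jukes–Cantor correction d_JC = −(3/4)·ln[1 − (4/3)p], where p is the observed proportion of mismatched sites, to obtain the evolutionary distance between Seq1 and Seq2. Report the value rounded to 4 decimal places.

Mismatches occur at site 2 (G/C), site 7 (G/T), site 11 (A/T), site 19 (C/A), site 24 (A/C), site 28 (G/C), site 30 (C/T), site 31 (C/G), site 39 (G/A).
p = 9/44 = 0.204545.
d = −0.75 · ln(1 − (4/3)·0.204545) = −0.75 · ln(0.727273) = −0.75 · (-0.318453) = 0.2388.

0.2388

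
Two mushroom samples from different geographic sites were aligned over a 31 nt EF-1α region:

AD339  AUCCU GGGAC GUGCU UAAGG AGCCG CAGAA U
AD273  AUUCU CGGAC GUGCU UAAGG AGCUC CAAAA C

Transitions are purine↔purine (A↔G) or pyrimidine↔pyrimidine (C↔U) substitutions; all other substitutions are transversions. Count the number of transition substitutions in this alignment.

Mismatches occur at site 3 (C/U, transition), site 6 (G/C, transversion), site 24 (C/U, transition), site 25 (G/C, transversion), site 28 (G/A, transition), site 31 (U/C, transition).
Of the 6 differences, 4 transitions and 2 transversions, so the answer is 4.

4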